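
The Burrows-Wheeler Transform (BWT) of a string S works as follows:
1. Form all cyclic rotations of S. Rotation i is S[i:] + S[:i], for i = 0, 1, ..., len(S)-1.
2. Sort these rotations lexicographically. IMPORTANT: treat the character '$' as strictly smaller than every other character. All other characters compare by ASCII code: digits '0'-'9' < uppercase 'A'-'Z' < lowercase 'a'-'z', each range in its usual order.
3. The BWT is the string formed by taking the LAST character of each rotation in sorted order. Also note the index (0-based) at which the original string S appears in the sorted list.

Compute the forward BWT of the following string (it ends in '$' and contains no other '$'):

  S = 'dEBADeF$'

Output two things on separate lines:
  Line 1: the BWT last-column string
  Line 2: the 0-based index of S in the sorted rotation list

All 8 rotations (rotation i = S[i:]+S[:i]):
  rot[0] = dEBADeF$
  rot[1] = EBADeF$d
  rot[2] = BADeF$dE
  rot[3] = ADeF$dEB
  rot[4] = DeF$dEBA
  rot[5] = eF$dEBAD
  rot[6] = F$dEBADe
  rot[7] = $dEBADeF
Sorted (with $ < everything):
  sorted[0] = $dEBADeF  (last char: 'F')
  sorted[1] = ADeF$dEB  (last char: 'B')
  sorted[2] = BADeF$dE  (last char: 'E')
  sorted[3] = DeF$dEBA  (last char: 'A')
  sorted[4] = EBADeF$d  (last char: 'd')
  sorted[5] = F$dEBADe  (last char: 'e')
  sorted[6] = dEBADeF$  (last char: '$')
  sorted[7] = eF$dEBAD  (last char: 'D')
Last column: FBEAde$D
Original string S is at sorted index 6

Answer: FBEAde$D
6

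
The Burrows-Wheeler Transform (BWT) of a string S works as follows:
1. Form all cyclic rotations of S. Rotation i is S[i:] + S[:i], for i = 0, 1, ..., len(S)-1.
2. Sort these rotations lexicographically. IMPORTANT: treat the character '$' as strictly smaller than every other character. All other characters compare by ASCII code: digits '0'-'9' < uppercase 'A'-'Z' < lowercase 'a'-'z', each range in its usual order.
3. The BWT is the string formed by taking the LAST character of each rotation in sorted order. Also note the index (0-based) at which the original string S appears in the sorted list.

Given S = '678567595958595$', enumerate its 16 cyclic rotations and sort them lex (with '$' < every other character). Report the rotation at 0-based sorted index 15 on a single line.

All 16 rotations (rotation i = S[i:]+S[:i]):
  rot[0] = 678567595958595$
  rot[1] = 78567595958595$6
  rot[2] = 8567595958595$67
  rot[3] = 567595958595$678
  rot[4] = 67595958595$6785
  rot[5] = 7595958595$67856
  rot[6] = 595958595$678567
  rot[7] = 95958595$6785675
  rot[8] = 5958595$67856759
  rot[9] = 958595$678567595
  rot[10] = 58595$6785675959
  rot[11] = 8595$67856759595
  rot[12] = 595$678567595958
  rot[13] = 95$6785675959585
  rot[14] = 5$67856759595859
  rot[15] = $678567595958595
Sorted (with $ < everything):
  sorted[0] = $678567595958595
  sorted[1] = 5$67856759595859
  sorted[2] = 567595958595$678
  sorted[3] = 58595$6785675959
  sorted[4] = 595$678567595958
  sorted[5] = 5958595$67856759
  sorted[6] = 595958595$678567
  sorted[7] = 67595958595$6785
  sorted[8] = 678567595958595$
  sorted[9] = 7595958595$67856
  sorted[10] = 78567595958595$6
  sorted[11] = 8567595958595$67
  sorted[12] = 8595$67856759595
  sorted[13] = 95$6785675959585
  sorted[14] = 958595$678567595
  sorted[15] = 95958595$6785675
sorted[15] = 95958595$6785675

Answer: 95958595$6785675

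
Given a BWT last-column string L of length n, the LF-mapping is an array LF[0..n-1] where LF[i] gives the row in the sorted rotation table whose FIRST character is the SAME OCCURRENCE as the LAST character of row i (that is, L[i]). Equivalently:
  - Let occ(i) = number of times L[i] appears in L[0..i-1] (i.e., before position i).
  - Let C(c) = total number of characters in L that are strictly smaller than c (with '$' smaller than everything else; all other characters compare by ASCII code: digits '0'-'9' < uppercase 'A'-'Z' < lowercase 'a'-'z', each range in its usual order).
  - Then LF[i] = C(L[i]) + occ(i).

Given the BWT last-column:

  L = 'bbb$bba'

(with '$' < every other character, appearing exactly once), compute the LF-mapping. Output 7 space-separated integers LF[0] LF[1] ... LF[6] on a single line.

Answer: 2 3 4 0 5 6 1

Derivation:
Char counts: '$':1, 'a':1, 'b':5
C (first-col start): C('$')=0, C('a')=1, C('b')=2
L[0]='b': occ=0, LF[0]=C('b')+0=2+0=2
L[1]='b': occ=1, LF[1]=C('b')+1=2+1=3
L[2]='b': occ=2, LF[2]=C('b')+2=2+2=4
L[3]='$': occ=0, LF[3]=C('$')+0=0+0=0
L[4]='b': occ=3, LF[4]=C('b')+3=2+3=5
L[5]='b': occ=4, LF[5]=C('b')+4=2+4=6
L[6]='a': occ=0, LF[6]=C('a')+0=1+0=1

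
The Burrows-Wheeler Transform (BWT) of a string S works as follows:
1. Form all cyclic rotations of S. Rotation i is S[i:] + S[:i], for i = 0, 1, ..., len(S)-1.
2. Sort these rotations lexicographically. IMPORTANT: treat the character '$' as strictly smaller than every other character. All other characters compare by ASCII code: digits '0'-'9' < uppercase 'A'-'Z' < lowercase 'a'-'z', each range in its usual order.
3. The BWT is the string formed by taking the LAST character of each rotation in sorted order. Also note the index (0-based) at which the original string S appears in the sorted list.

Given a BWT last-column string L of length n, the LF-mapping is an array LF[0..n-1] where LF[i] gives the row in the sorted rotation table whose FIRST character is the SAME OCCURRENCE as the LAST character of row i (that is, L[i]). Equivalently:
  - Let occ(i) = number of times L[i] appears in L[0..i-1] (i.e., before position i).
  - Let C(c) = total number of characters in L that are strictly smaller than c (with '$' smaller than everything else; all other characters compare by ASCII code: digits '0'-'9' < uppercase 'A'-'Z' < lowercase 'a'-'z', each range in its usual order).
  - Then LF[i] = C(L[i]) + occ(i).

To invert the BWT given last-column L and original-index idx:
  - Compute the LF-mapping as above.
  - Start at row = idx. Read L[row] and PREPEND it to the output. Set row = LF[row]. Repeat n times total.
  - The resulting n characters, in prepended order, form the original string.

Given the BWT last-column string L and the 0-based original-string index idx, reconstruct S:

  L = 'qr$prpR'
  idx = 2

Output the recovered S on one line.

Answer: pprRrq$

Derivation:
LF mapping: 4 5 0 2 6 3 1
Walk LF starting at row 2, prepending L[row]:
  step 1: row=2, L[2]='$', prepend. Next row=LF[2]=0
  step 2: row=0, L[0]='q', prepend. Next row=LF[0]=4
  step 3: row=4, L[4]='r', prepend. Next row=LF[4]=6
  step 4: row=6, L[6]='R', prepend. Next row=LF[6]=1
  step 5: row=1, L[1]='r', prepend. Next row=LF[1]=5
  step 6: row=5, L[5]='p', prepend. Next row=LF[5]=3
  step 7: row=3, L[3]='p', prepend. Next row=LF[3]=2
Reversed output: pprRrq$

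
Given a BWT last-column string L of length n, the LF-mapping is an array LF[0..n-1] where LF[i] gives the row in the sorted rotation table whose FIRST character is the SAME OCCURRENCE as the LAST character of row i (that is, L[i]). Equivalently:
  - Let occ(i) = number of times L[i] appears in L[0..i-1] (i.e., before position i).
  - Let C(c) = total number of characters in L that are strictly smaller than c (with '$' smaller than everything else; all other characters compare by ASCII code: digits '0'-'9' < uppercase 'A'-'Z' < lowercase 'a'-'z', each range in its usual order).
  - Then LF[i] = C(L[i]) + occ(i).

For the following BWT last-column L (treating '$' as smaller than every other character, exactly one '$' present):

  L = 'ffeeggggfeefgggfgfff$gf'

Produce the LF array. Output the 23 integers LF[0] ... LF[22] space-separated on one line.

Char counts: '$':1, 'e':4, 'f':9, 'g':9
C (first-col start): C('$')=0, C('e')=1, C('f')=5, C('g')=14
L[0]='f': occ=0, LF[0]=C('f')+0=5+0=5
L[1]='f': occ=1, LF[1]=C('f')+1=5+1=6
L[2]='e': occ=0, LF[2]=C('e')+0=1+0=1
L[3]='e': occ=1, LF[3]=C('e')+1=1+1=2
L[4]='g': occ=0, LF[4]=C('g')+0=14+0=14
L[5]='g': occ=1, LF[5]=C('g')+1=14+1=15
L[6]='g': occ=2, LF[6]=C('g')+2=14+2=16
L[7]='g': occ=3, LF[7]=C('g')+3=14+3=17
L[8]='f': occ=2, LF[8]=C('f')+2=5+2=7
L[9]='e': occ=2, LF[9]=C('e')+2=1+2=3
L[10]='e': occ=3, LF[10]=C('e')+3=1+3=4
L[11]='f': occ=3, LF[11]=C('f')+3=5+3=8
L[12]='g': occ=4, LF[12]=C('g')+4=14+4=18
L[13]='g': occ=5, LF[13]=C('g')+5=14+5=19
L[14]='g': occ=6, LF[14]=C('g')+6=14+6=20
L[15]='f': occ=4, LF[15]=C('f')+4=5+4=9
L[16]='g': occ=7, LF[16]=C('g')+7=14+7=21
L[17]='f': occ=5, LF[17]=C('f')+5=5+5=10
L[18]='f': occ=6, LF[18]=C('f')+6=5+6=11
L[19]='f': occ=7, LF[19]=C('f')+7=5+7=12
L[20]='$': occ=0, LF[20]=C('$')+0=0+0=0
L[21]='g': occ=8, LF[21]=C('g')+8=14+8=22
L[22]='f': occ=8, LF[22]=C('f')+8=5+8=13

Answer: 5 6 1 2 14 15 16 17 7 3 4 8 18 19 20 9 21 10 11 12 0 22 13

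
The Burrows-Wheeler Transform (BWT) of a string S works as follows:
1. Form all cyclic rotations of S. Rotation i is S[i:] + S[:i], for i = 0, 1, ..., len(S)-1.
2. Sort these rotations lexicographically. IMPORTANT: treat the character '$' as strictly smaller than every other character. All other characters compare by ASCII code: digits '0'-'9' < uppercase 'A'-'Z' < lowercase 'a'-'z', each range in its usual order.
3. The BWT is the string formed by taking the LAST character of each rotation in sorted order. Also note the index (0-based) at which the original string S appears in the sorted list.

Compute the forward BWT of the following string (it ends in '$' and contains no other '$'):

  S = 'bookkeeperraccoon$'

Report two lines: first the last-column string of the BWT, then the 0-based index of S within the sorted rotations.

Answer: nr$ackepkoooobcere
2

Derivation:
All 18 rotations (rotation i = S[i:]+S[:i]):
  rot[0] = bookkeeperraccoon$
  rot[1] = ookkeeperraccoon$b
  rot[2] = okkeeperraccoon$bo
  rot[3] = kkeeperraccoon$boo
  rot[4] = keeperraccoon$book
  rot[5] = eeperraccoon$bookk
  rot[6] = eperraccoon$bookke
  rot[7] = perraccoon$bookkee
  rot[8] = erraccoon$bookkeep
  rot[9] = rraccoon$bookkeepe
  rot[10] = raccoon$bookkeeper
  rot[11] = accoon$bookkeeperr
  rot[12] = ccoon$bookkeeperra
  rot[13] = coon$bookkeeperrac
  rot[14] = oon$bookkeeperracc
  rot[15] = on$bookkeeperracco
  rot[16] = n$bookkeeperraccoo
  rot[17] = $bookkeeperraccoon
Sorted (with $ < everything):
  sorted[0] = $bookkeeperraccoon  (last char: 'n')
  sorted[1] = accoon$bookkeeperr  (last char: 'r')
  sorted[2] = bookkeeperraccoon$  (last char: '$')
  sorted[3] = ccoon$bookkeeperra  (last char: 'a')
  sorted[4] = coon$bookkeeperrac  (last char: 'c')
  sorted[5] = eeperraccoon$bookk  (last char: 'k')
  sorted[6] = eperraccoon$bookke  (last char: 'e')
  sorted[7] = erraccoon$bookkeep  (last char: 'p')
  sorted[8] = keeperraccoon$book  (last char: 'k')
  sorted[9] = kkeeperraccoon$boo  (last char: 'o')
  sorted[10] = n$bookkeeperraccoo  (last char: 'o')
  sorted[11] = okkeeperraccoon$bo  (last char: 'o')
  sorted[12] = on$bookkeeperracco  (last char: 'o')
  sorted[13] = ookkeeperraccoon$b  (last char: 'b')
  sorted[14] = oon$bookkeeperracc  (last char: 'c')
  sorted[15] = perraccoon$bookkee  (last char: 'e')
  sorted[16] = raccoon$bookkeeper  (last char: 'r')
  sorted[17] = rraccoon$bookkeepe  (last char: 'e')
Last column: nr$ackepkoooobcere
Original string S is at sorted index 2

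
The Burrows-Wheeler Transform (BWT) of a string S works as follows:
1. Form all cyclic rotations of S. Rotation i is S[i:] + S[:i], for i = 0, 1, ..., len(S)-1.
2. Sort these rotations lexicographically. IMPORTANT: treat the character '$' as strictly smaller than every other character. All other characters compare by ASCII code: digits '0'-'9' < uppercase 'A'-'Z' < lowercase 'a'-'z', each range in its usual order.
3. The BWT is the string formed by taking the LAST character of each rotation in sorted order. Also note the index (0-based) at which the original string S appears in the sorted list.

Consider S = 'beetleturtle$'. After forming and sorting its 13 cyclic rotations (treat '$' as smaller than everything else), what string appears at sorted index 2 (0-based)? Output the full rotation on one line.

Answer: e$beetleturtl

Derivation:
All 13 rotations (rotation i = S[i:]+S[:i]):
  rot[0] = beetleturtle$
  rot[1] = eetleturtle$b
  rot[2] = etleturtle$be
  rot[3] = tleturtle$bee
  rot[4] = leturtle$beet
  rot[5] = eturtle$beetl
  rot[6] = turtle$beetle
  rot[7] = urtle$beetlet
  rot[8] = rtle$beetletu
  rot[9] = tle$beetletur
  rot[10] = le$beetleturt
  rot[11] = e$beetleturtl
  rot[12] = $beetleturtle
Sorted (with $ < everything):
  sorted[0] = $beetleturtle
  sorted[1] = beetleturtle$
  sorted[2] = e$beetleturtl
  sorted[3] = eetleturtle$b
  sorted[4] = etleturtle$be
  sorted[5] = eturtle$beetl
  sorted[6] = le$beetleturt
  sorted[7] = leturtle$beet
  sorted[8] = rtle$beetletu
  sorted[9] = tle$beetletur
  sorted[10] = tleturtle$bee
  sorted[11] = turtle$beetle
  sorted[12] = urtle$beetlet
sorted[2] = e$beetleturtl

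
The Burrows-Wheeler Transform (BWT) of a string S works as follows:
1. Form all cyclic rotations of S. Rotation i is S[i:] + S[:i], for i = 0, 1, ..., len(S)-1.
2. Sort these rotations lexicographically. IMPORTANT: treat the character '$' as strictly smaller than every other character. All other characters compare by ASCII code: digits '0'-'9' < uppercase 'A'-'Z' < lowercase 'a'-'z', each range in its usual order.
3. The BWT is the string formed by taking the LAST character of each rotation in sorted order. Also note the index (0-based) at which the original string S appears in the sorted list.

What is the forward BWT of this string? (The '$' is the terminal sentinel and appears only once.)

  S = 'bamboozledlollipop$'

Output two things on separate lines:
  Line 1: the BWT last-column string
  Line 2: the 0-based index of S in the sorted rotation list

Answer: pb$mellzlodalbpooio
2

Derivation:
All 19 rotations (rotation i = S[i:]+S[:i]):
  rot[0] = bamboozledlollipop$
  rot[1] = amboozledlollipop$b
  rot[2] = mboozledlollipop$ba
  rot[3] = boozledlollipop$bam
  rot[4] = oozledlollipop$bamb
  rot[5] = ozledlollipop$bambo
  rot[6] = zledlollipop$bamboo
  rot[7] = ledlollipop$bambooz
  rot[8] = edlollipop$bamboozl
  rot[9] = dlollipop$bamboozle
  rot[10] = lollipop$bamboozled
  rot[11] = ollipop$bamboozledl
  rot[12] = llipop$bamboozledlo
  rot[13] = lipop$bamboozledlol
  rot[14] = ipop$bamboozledloll
  rot[15] = pop$bamboozledlolli
  rot[16] = op$bamboozledlollip
  rot[17] = p$bamboozledlollipo
  rot[18] = $bamboozledlollipop
Sorted (with $ < everything):
  sorted[0] = $bamboozledlollipop  (last char: 'p')
  sorted[1] = amboozledlollipop$b  (last char: 'b')
  sorted[2] = bamboozledlollipop$  (last char: '$')
  sorted[3] = boozledlollipop$bam  (last char: 'm')
  sorted[4] = dlollipop$bamboozle  (last char: 'e')
  sorted[5] = edlollipop$bamboozl  (last char: 'l')
  sorted[6] = ipop$bamboozledloll  (last char: 'l')
  sorted[7] = ledlollipop$bambooz  (last char: 'z')
  sorted[8] = lipop$bamboozledlol  (last char: 'l')
  sorted[9] = llipop$bamboozledlo  (last char: 'o')
  sorted[10] = lollipop$bamboozled  (last char: 'd')
  sorted[11] = mboozledlollipop$ba  (last char: 'a')
  sorted[12] = ollipop$bamboozledl  (last char: 'l')
  sorted[13] = oozledlollipop$bamb  (last char: 'b')
  sorted[14] = op$bamboozledlollip  (last char: 'p')
  sorted[15] = ozledlollipop$bambo  (last char: 'o')
  sorted[16] = p$bamboozledlollipo  (last char: 'o')
  sorted[17] = pop$bamboozledlolli  (last char: 'i')
  sorted[18] = zledlollipop$bamboo  (last char: 'o')
Last column: pb$mellzlodalbpooio
Original string S is at sorted index 2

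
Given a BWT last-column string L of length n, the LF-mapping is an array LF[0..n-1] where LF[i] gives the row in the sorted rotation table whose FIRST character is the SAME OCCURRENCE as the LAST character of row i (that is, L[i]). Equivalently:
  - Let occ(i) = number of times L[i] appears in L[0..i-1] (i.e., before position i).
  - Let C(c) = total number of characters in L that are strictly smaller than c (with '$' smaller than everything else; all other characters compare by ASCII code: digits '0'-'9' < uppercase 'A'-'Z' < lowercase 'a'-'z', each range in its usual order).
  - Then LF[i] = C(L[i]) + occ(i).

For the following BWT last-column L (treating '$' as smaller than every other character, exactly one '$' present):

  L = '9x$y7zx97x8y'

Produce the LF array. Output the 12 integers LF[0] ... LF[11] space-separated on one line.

Answer: 4 6 0 9 1 11 7 5 2 8 3 10

Derivation:
Char counts: '$':1, '7':2, '8':1, '9':2, 'x':3, 'y':2, 'z':1
C (first-col start): C('$')=0, C('7')=1, C('8')=3, C('9')=4, C('x')=6, C('y')=9, C('z')=11
L[0]='9': occ=0, LF[0]=C('9')+0=4+0=4
L[1]='x': occ=0, LF[1]=C('x')+0=6+0=6
L[2]='$': occ=0, LF[2]=C('$')+0=0+0=0
L[3]='y': occ=0, LF[3]=C('y')+0=9+0=9
L[4]='7': occ=0, LF[4]=C('7')+0=1+0=1
L[5]='z': occ=0, LF[5]=C('z')+0=11+0=11
L[6]='x': occ=1, LF[6]=C('x')+1=6+1=7
L[7]='9': occ=1, LF[7]=C('9')+1=4+1=5
L[8]='7': occ=1, LF[8]=C('7')+1=1+1=2
L[9]='x': occ=2, LF[9]=C('x')+2=6+2=8
L[10]='8': occ=0, LF[10]=C('8')+0=3+0=3
L[11]='y': occ=1, LF[11]=C('y')+1=9+1=10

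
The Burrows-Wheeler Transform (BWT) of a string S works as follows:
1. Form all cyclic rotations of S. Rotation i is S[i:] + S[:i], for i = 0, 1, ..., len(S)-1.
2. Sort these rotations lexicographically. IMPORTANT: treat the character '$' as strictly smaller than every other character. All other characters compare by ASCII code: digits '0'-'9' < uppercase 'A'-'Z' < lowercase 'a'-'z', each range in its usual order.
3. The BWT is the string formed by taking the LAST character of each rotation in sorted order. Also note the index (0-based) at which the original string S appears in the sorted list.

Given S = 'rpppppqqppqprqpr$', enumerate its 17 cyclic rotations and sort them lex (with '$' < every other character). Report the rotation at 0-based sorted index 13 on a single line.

Answer: qqppqprqpr$rppppp

Derivation:
All 17 rotations (rotation i = S[i:]+S[:i]):
  rot[0] = rpppppqqppqprqpr$
  rot[1] = pppppqqppqprqpr$r
  rot[2] = ppppqqppqprqpr$rp
  rot[3] = pppqqppqprqpr$rpp
  rot[4] = ppqqppqprqpr$rppp
  rot[5] = pqqppqprqpr$rpppp
  rot[6] = qqppqprqpr$rppppp
  rot[7] = qppqprqpr$rpppppq
  rot[8] = ppqprqpr$rpppppqq
  rot[9] = pqprqpr$rpppppqqp
  rot[10] = qprqpr$rpppppqqpp
  rot[11] = prqpr$rpppppqqppq
  rot[12] = rqpr$rpppppqqppqp
  rot[13] = qpr$rpppppqqppqpr
  rot[14] = pr$rpppppqqppqprq
  rot[15] = r$rpppppqqppqprqp
  rot[16] = $rpppppqqppqprqpr
Sorted (with $ < everything):
  sorted[0] = $rpppppqqppqprqpr
  sorted[1] = pppppqqppqprqpr$r
  sorted[2] = ppppqqppqprqpr$rp
  sorted[3] = pppqqppqprqpr$rpp
  sorted[4] = ppqprqpr$rpppppqq
  sorted[5] = ppqqppqprqpr$rppp
  sorted[6] = pqprqpr$rpppppqqp
  sorted[7] = pqqppqprqpr$rpppp
  sorted[8] = pr$rpppppqqppqprq
  sorted[9] = prqpr$rpppppqqppq
  sorted[10] = qppqprqpr$rpppppq
  sorted[11] = qpr$rpppppqqppqpr
  sorted[12] = qprqpr$rpppppqqpp
  sorted[13] = qqppqprqpr$rppppp
  sorted[14] = r$rpppppqqppqprqp
  sorted[15] = rpppppqqppqprqpr$
  sorted[16] = rqpr$rpppppqqppqp
sorted[13] = qqppqprqpr$rppppp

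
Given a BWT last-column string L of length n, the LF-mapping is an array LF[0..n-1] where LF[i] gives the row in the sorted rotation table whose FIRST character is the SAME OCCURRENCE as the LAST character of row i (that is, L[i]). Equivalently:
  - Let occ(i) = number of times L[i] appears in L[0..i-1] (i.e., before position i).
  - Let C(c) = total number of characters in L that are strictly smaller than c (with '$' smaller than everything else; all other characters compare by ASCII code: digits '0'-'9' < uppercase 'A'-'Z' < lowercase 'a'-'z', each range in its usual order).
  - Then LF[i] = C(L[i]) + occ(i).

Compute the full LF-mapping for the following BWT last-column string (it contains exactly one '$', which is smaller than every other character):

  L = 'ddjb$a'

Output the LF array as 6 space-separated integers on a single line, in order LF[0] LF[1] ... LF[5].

Char counts: '$':1, 'a':1, 'b':1, 'd':2, 'j':1
C (first-col start): C('$')=0, C('a')=1, C('b')=2, C('d')=3, C('j')=5
L[0]='d': occ=0, LF[0]=C('d')+0=3+0=3
L[1]='d': occ=1, LF[1]=C('d')+1=3+1=4
L[2]='j': occ=0, LF[2]=C('j')+0=5+0=5
L[3]='b': occ=0, LF[3]=C('b')+0=2+0=2
L[4]='$': occ=0, LF[4]=C('$')+0=0+0=0
L[5]='a': occ=0, LF[5]=C('a')+0=1+0=1

Answer: 3 4 5 2 0 1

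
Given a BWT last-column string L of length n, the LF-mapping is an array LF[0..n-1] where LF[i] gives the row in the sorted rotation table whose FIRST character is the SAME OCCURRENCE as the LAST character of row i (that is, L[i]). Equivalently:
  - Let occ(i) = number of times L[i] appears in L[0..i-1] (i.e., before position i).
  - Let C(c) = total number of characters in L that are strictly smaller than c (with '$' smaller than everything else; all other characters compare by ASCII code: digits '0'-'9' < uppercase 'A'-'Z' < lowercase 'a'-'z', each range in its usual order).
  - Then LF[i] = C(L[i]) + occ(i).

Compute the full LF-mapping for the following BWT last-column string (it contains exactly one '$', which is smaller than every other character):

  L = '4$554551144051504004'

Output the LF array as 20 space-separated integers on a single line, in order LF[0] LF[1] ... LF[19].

Char counts: '$':1, '0':4, '1':3, '4':6, '5':6
C (first-col start): C('$')=0, C('0')=1, C('1')=5, C('4')=8, C('5')=14
L[0]='4': occ=0, LF[0]=C('4')+0=8+0=8
L[1]='$': occ=0, LF[1]=C('$')+0=0+0=0
L[2]='5': occ=0, LF[2]=C('5')+0=14+0=14
L[3]='5': occ=1, LF[3]=C('5')+1=14+1=15
L[4]='4': occ=1, LF[4]=C('4')+1=8+1=9
L[5]='5': occ=2, LF[5]=C('5')+2=14+2=16
L[6]='5': occ=3, LF[6]=C('5')+3=14+3=17
L[7]='1': occ=0, LF[7]=C('1')+0=5+0=5
L[8]='1': occ=1, LF[8]=C('1')+1=5+1=6
L[9]='4': occ=2, LF[9]=C('4')+2=8+2=10
L[10]='4': occ=3, LF[10]=C('4')+3=8+3=11
L[11]='0': occ=0, LF[11]=C('0')+0=1+0=1
L[12]='5': occ=4, LF[12]=C('5')+4=14+4=18
L[13]='1': occ=2, LF[13]=C('1')+2=5+2=7
L[14]='5': occ=5, LF[14]=C('5')+5=14+5=19
L[15]='0': occ=1, LF[15]=C('0')+1=1+1=2
L[16]='4': occ=4, LF[16]=C('4')+4=8+4=12
L[17]='0': occ=2, LF[17]=C('0')+2=1+2=3
L[18]='0': occ=3, LF[18]=C('0')+3=1+3=4
L[19]='4': occ=5, LF[19]=C('4')+5=8+5=13

Answer: 8 0 14 15 9 16 17 5 6 10 11 1 18 7 19 2 12 3 4 13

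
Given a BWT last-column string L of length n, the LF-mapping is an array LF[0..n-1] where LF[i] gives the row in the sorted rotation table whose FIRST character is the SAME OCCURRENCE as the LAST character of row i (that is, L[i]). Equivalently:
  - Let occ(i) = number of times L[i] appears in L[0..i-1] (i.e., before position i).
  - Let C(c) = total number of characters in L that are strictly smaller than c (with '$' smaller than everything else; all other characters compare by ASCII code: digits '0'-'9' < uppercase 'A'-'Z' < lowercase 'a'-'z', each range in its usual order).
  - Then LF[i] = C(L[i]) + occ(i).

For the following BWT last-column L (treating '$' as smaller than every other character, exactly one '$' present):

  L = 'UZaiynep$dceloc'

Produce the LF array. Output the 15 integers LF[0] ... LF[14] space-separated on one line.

Answer: 1 2 3 9 14 11 7 13 0 6 4 8 10 12 5

Derivation:
Char counts: '$':1, 'U':1, 'Z':1, 'a':1, 'c':2, 'd':1, 'e':2, 'i':1, 'l':1, 'n':1, 'o':1, 'p':1, 'y':1
C (first-col start): C('$')=0, C('U')=1, C('Z')=2, C('a')=3, C('c')=4, C('d')=6, C('e')=7, C('i')=9, C('l')=10, C('n')=11, C('o')=12, C('p')=13, C('y')=14
L[0]='U': occ=0, LF[0]=C('U')+0=1+0=1
L[1]='Z': occ=0, LF[1]=C('Z')+0=2+0=2
L[2]='a': occ=0, LF[2]=C('a')+0=3+0=3
L[3]='i': occ=0, LF[3]=C('i')+0=9+0=9
L[4]='y': occ=0, LF[4]=C('y')+0=14+0=14
L[5]='n': occ=0, LF[5]=C('n')+0=11+0=11
L[6]='e': occ=0, LF[6]=C('e')+0=7+0=7
L[7]='p': occ=0, LF[7]=C('p')+0=13+0=13
L[8]='$': occ=0, LF[8]=C('$')+0=0+0=0
L[9]='d': occ=0, LF[9]=C('d')+0=6+0=6
L[10]='c': occ=0, LF[10]=C('c')+0=4+0=4
L[11]='e': occ=1, LF[11]=C('e')+1=7+1=8
L[12]='l': occ=0, LF[12]=C('l')+0=10+0=10
L[13]='o': occ=0, LF[13]=C('o')+0=12+0=12
L[14]='c': occ=1, LF[14]=C('c')+1=4+1=5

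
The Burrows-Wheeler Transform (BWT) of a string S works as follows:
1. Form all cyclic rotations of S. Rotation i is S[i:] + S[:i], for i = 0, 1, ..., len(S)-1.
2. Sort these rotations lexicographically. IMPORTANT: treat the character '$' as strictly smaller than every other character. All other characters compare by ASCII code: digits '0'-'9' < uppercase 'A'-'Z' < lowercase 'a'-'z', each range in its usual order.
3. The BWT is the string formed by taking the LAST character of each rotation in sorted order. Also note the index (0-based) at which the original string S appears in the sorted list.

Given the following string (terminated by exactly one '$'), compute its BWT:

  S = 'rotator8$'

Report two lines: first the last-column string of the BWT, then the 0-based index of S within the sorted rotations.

Answer: 8rttro$oa
6

Derivation:
All 9 rotations (rotation i = S[i:]+S[:i]):
  rot[0] = rotator8$
  rot[1] = otator8$r
  rot[2] = tator8$ro
  rot[3] = ator8$rot
  rot[4] = tor8$rota
  rot[5] = or8$rotat
  rot[6] = r8$rotato
  rot[7] = 8$rotator
  rot[8] = $rotator8
Sorted (with $ < everything):
  sorted[0] = $rotator8  (last char: '8')
  sorted[1] = 8$rotator  (last char: 'r')
  sorted[2] = ator8$rot  (last char: 't')
  sorted[3] = or8$rotat  (last char: 't')
  sorted[4] = otator8$r  (last char: 'r')
  sorted[5] = r8$rotato  (last char: 'o')
  sorted[6] = rotator8$  (last char: '$')
  sorted[7] = tator8$ro  (last char: 'o')
  sorted[8] = tor8$rota  (last char: 'a')
Last column: 8rttro$oa
Original string S is at sorted index 6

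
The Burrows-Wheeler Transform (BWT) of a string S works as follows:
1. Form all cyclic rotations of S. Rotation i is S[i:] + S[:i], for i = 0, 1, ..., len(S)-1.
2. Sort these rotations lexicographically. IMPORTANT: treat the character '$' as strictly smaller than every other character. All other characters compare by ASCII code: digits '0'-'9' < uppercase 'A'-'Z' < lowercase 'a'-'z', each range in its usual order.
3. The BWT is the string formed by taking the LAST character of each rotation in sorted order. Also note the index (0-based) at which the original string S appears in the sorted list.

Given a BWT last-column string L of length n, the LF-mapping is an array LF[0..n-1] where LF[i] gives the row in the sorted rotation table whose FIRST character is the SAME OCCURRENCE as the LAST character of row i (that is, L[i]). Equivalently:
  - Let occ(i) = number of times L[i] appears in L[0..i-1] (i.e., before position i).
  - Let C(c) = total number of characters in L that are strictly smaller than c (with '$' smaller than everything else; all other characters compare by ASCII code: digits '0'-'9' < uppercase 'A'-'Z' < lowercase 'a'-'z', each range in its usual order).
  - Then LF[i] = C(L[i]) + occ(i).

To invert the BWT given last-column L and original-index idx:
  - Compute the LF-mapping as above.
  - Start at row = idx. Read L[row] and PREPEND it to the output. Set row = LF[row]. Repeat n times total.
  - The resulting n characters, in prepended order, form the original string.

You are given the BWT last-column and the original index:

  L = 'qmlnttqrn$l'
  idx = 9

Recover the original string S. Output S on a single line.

LF mapping: 6 3 1 4 9 10 7 8 5 0 2
Walk LF starting at row 9, prepending L[row]:
  step 1: row=9, L[9]='$', prepend. Next row=LF[9]=0
  step 2: row=0, L[0]='q', prepend. Next row=LF[0]=6
  step 3: row=6, L[6]='q', prepend. Next row=LF[6]=7
  step 4: row=7, L[7]='r', prepend. Next row=LF[7]=8
  step 5: row=8, L[8]='n', prepend. Next row=LF[8]=5
  step 6: row=5, L[5]='t', prepend. Next row=LF[5]=10
  step 7: row=10, L[10]='l', prepend. Next row=LF[10]=2
  step 8: row=2, L[2]='l', prepend. Next row=LF[2]=1
  step 9: row=1, L[1]='m', prepend. Next row=LF[1]=3
  step 10: row=3, L[3]='n', prepend. Next row=LF[3]=4
  step 11: row=4, L[4]='t', prepend. Next row=LF[4]=9
Reversed output: tnmlltnrqq$

Answer: tnmlltnrqq$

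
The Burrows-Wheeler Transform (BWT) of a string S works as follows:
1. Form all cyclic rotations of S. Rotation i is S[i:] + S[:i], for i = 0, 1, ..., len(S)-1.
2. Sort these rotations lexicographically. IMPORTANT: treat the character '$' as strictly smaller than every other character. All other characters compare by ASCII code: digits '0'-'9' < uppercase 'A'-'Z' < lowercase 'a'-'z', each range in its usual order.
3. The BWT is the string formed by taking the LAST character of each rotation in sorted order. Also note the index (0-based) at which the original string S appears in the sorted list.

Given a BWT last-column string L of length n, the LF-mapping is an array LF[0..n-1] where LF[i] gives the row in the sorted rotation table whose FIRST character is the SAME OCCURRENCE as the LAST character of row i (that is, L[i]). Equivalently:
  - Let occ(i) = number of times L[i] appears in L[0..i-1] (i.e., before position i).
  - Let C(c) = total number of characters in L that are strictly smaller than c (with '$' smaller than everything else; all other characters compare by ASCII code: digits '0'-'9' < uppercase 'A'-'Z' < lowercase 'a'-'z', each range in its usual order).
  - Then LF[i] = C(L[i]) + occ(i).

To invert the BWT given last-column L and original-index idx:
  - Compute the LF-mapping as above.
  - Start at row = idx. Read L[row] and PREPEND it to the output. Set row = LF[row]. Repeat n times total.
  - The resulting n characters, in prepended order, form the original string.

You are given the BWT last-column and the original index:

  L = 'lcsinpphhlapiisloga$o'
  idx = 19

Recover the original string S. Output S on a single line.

Answer: saplingphilosophical$

Derivation:
LF mapping: 10 3 19 7 13 16 17 5 6 11 1 18 8 9 20 12 14 4 2 0 15
Walk LF starting at row 19, prepending L[row]:
  step 1: row=19, L[19]='$', prepend. Next row=LF[19]=0
  step 2: row=0, L[0]='l', prepend. Next row=LF[0]=10
  step 3: row=10, L[10]='a', prepend. Next row=LF[10]=1
  step 4: row=1, L[1]='c', prepend. Next row=LF[1]=3
  step 5: row=3, L[3]='i', prepend. Next row=LF[3]=7
  step 6: row=7, L[7]='h', prepend. Next row=LF[7]=5
  step 7: row=5, L[5]='p', prepend. Next row=LF[5]=16
  step 8: row=16, L[16]='o', prepend. Next row=LF[16]=14
  step 9: row=14, L[14]='s', prepend. Next row=LF[14]=20
  step 10: row=20, L[20]='o', prepend. Next row=LF[20]=15
  step 11: row=15, L[15]='l', prepend. Next row=LF[15]=12
  step 12: row=12, L[12]='i', prepend. Next row=LF[12]=8
  step 13: row=8, L[8]='h', prepend. Next row=LF[8]=6
  step 14: row=6, L[6]='p', prepend. Next row=LF[6]=17
  step 15: row=17, L[17]='g', prepend. Next row=LF[17]=4
  step 16: row=4, L[4]='n', prepend. Next row=LF[4]=13
  step 17: row=13, L[13]='i', prepend. Next row=LF[13]=9
  step 18: row=9, L[9]='l', prepend. Next row=LF[9]=11
  step 19: row=11, L[11]='p', prepend. Next row=LF[11]=18
  step 20: row=18, L[18]='a', prepend. Next row=LF[18]=2
  step 21: row=2, L[2]='s', prepend. Next row=LF[2]=19
Reversed output: saplingphilosophical$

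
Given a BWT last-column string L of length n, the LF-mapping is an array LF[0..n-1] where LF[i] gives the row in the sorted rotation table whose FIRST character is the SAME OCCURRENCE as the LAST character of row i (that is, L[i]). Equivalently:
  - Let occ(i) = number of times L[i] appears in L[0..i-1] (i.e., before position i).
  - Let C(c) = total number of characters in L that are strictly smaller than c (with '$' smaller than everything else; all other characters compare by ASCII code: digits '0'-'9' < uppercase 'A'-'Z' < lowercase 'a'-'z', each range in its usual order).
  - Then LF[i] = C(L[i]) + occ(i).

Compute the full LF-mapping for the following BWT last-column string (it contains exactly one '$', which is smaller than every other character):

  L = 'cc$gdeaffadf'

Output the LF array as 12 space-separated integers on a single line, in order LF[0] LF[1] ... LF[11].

Char counts: '$':1, 'a':2, 'c':2, 'd':2, 'e':1, 'f':3, 'g':1
C (first-col start): C('$')=0, C('a')=1, C('c')=3, C('d')=5, C('e')=7, C('f')=8, C('g')=11
L[0]='c': occ=0, LF[0]=C('c')+0=3+0=3
L[1]='c': occ=1, LF[1]=C('c')+1=3+1=4
L[2]='$': occ=0, LF[2]=C('$')+0=0+0=0
L[3]='g': occ=0, LF[3]=C('g')+0=11+0=11
L[4]='d': occ=0, LF[4]=C('d')+0=5+0=5
L[5]='e': occ=0, LF[5]=C('e')+0=7+0=7
L[6]='a': occ=0, LF[6]=C('a')+0=1+0=1
L[7]='f': occ=0, LF[7]=C('f')+0=8+0=8
L[8]='f': occ=1, LF[8]=C('f')+1=8+1=9
L[9]='a': occ=1, LF[9]=C('a')+1=1+1=2
L[10]='d': occ=1, LF[10]=C('d')+1=5+1=6
L[11]='f': occ=2, LF[11]=C('f')+2=8+2=10

Answer: 3 4 0 11 5 7 1 8 9 2 6 10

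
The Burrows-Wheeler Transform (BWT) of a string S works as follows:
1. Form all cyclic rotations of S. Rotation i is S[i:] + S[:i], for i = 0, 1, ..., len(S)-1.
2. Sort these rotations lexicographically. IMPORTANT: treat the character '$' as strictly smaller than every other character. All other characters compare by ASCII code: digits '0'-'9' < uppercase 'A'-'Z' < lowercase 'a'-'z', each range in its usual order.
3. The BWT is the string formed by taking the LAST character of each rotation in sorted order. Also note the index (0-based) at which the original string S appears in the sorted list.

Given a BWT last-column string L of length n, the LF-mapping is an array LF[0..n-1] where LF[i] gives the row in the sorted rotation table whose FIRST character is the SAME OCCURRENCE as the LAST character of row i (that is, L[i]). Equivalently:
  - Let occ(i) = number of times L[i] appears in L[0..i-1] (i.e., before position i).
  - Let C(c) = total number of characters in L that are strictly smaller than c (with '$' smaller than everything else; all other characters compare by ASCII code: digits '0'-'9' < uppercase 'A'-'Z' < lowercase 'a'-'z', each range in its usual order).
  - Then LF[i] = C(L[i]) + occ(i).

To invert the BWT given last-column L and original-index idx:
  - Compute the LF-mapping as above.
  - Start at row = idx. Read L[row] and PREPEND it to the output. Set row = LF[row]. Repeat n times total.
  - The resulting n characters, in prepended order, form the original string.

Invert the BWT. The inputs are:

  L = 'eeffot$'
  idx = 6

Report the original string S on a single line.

LF mapping: 1 2 3 4 5 6 0
Walk LF starting at row 6, prepending L[row]:
  step 1: row=6, L[6]='$', prepend. Next row=LF[6]=0
  step 2: row=0, L[0]='e', prepend. Next row=LF[0]=1
  step 3: row=1, L[1]='e', prepend. Next row=LF[1]=2
  step 4: row=2, L[2]='f', prepend. Next row=LF[2]=3
  step 5: row=3, L[3]='f', prepend. Next row=LF[3]=4
  step 6: row=4, L[4]='o', prepend. Next row=LF[4]=5
  step 7: row=5, L[5]='t', prepend. Next row=LF[5]=6
Reversed output: toffee$

Answer: toffee$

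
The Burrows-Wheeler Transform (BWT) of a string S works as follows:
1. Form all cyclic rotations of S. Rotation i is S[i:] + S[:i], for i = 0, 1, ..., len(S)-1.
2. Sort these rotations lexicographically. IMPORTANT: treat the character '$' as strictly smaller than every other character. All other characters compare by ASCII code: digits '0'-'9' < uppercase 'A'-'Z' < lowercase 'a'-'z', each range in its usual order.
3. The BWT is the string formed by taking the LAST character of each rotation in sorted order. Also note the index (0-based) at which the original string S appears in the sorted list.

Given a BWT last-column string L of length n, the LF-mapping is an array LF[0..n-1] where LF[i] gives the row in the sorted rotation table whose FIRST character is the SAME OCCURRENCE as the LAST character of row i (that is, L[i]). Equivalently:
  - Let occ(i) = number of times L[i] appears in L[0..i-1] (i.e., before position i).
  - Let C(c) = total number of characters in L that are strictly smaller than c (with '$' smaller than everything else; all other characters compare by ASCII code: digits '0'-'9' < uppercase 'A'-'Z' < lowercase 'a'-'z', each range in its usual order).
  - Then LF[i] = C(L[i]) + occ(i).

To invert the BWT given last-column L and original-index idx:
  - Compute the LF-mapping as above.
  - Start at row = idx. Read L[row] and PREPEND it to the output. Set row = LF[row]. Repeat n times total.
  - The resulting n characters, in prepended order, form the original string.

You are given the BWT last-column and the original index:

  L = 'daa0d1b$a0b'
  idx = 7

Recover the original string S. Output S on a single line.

Answer: babda01a0d$

Derivation:
LF mapping: 9 4 5 1 10 3 7 0 6 2 8
Walk LF starting at row 7, prepending L[row]:
  step 1: row=7, L[7]='$', prepend. Next row=LF[7]=0
  step 2: row=0, L[0]='d', prepend. Next row=LF[0]=9
  step 3: row=9, L[9]='0', prepend. Next row=LF[9]=2
  step 4: row=2, L[2]='a', prepend. Next row=LF[2]=5
  step 5: row=5, L[5]='1', prepend. Next row=LF[5]=3
  step 6: row=3, L[3]='0', prepend. Next row=LF[3]=1
  step 7: row=1, L[1]='a', prepend. Next row=LF[1]=4
  step 8: row=4, L[4]='d', prepend. Next row=LF[4]=10
  step 9: row=10, L[10]='b', prepend. Next row=LF[10]=8
  step 10: row=8, L[8]='a', prepend. Next row=LF[8]=6
  step 11: row=6, L[6]='b', prepend. Next row=LF[6]=7
Reversed output: babda01a0d$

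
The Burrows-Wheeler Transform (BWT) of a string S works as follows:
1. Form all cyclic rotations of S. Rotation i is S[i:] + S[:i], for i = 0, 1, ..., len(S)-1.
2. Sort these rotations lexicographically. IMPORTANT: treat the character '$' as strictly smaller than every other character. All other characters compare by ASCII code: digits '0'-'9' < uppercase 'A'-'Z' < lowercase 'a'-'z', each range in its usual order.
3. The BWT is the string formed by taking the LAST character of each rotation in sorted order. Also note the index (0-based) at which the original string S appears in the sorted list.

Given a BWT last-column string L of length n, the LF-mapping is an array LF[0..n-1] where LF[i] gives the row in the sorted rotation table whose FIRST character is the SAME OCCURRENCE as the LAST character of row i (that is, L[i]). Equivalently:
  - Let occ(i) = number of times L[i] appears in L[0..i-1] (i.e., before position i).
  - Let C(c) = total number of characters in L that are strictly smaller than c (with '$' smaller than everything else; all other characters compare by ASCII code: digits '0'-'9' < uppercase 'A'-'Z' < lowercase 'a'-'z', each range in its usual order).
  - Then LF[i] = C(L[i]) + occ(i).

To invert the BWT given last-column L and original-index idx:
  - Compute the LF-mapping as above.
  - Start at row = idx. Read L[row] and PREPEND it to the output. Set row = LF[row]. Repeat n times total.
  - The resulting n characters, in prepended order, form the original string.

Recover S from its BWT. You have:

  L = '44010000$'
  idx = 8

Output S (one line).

LF mapping: 7 8 1 6 2 3 4 5 0
Walk LF starting at row 8, prepending L[row]:
  step 1: row=8, L[8]='$', prepend. Next row=LF[8]=0
  step 2: row=0, L[0]='4', prepend. Next row=LF[0]=7
  step 3: row=7, L[7]='0', prepend. Next row=LF[7]=5
  step 4: row=5, L[5]='0', prepend. Next row=LF[5]=3
  step 5: row=3, L[3]='1', prepend. Next row=LF[3]=6
  step 6: row=6, L[6]='0', prepend. Next row=LF[6]=4
  step 7: row=4, L[4]='0', prepend. Next row=LF[4]=2
  step 8: row=2, L[2]='0', prepend. Next row=LF[2]=1
  step 9: row=1, L[1]='4', prepend. Next row=LF[1]=8
Reversed output: 40001004$

Answer: 40001004$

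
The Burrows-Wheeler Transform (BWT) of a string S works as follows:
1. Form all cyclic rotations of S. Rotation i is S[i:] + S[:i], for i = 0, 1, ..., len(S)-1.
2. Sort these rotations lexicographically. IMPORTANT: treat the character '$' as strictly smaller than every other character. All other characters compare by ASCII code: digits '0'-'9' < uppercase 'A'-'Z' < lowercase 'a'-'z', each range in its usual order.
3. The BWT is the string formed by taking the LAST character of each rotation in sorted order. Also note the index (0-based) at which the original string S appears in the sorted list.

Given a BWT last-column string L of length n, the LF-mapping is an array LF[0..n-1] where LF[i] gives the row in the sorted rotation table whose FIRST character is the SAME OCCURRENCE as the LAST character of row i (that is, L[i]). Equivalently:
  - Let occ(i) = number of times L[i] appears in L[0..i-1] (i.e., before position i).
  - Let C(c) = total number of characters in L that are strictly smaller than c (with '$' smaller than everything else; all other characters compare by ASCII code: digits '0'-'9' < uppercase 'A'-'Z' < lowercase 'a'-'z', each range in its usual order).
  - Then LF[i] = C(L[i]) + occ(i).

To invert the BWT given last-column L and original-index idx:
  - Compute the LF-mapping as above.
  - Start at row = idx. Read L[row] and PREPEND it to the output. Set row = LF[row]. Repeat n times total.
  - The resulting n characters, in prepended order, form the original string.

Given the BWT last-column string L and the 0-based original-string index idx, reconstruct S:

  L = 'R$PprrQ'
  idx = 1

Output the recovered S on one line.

LF mapping: 3 0 1 4 5 6 2
Walk LF starting at row 1, prepending L[row]:
  step 1: row=1, L[1]='$', prepend. Next row=LF[1]=0
  step 2: row=0, L[0]='R', prepend. Next row=LF[0]=3
  step 3: row=3, L[3]='p', prepend. Next row=LF[3]=4
  step 4: row=4, L[4]='r', prepend. Next row=LF[4]=5
  step 5: row=5, L[5]='r', prepend. Next row=LF[5]=6
  step 6: row=6, L[6]='Q', prepend. Next row=LF[6]=2
  step 7: row=2, L[2]='P', prepend. Next row=LF[2]=1
Reversed output: PQrrpR$

Answer: PQrrpR$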